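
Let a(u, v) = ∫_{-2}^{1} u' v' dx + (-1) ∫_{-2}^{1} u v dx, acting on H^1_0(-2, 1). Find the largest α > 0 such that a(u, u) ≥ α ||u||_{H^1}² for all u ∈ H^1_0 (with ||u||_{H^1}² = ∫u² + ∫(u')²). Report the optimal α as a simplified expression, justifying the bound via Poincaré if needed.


α = (-9 + π^2)/(9 + π^2)

Coercivity of a(·,·) on H^1_0(-2, 1) means a(u, u) ≥ α ||u||_{H^1}² for every u ∈ H^1_0.
The interval has length L = 3, and Poincaré/coercivity depend only on L. Here a(u, u) = ∫(u')² + (-1)·∫u².
Here c = -1 < 0 with |c| < (π/L)² = π^2/9, so coercivity still holds. The condition a(u,u) ≥ α||u||_{H^1}² reads (1−α)∫(u')² ≥ (α−c)∫u². Any admissible α is ≤ 1 (rapidly oscillating u have ∫u²/∫(u')² → 0), and α = 1 would force 0 ≥ (1−c)∫u², impossible since c < 1; so 1−α > 0. By the sharp Poincaré inequality on H^1_0 of an interval of length L, ∫(u')² ≥ (π/L)²∫u² with equality for the first sine mode sin(π(x−x₀)/L) (x₀ the left endpoint), so the inequality holds for all u iff (1−α)(π/L)² ≥ α − c, i.e. α ≤ ((π/L)² + c)/((π/L)² + 1) = (1 + c(L/π)²)/(1 + (L/π)²). (Direct route, valid since c ≤ 0: Poincaré gives c∫u² ≥ c(L/π)²∫(u')², so a(u,u) ≥ (1 + c(L/π)²)∫(u')², while ||u||_{H^1}² ≤ (1 + (L/π)²)∫(u')²; dividing yields the same α.) With (π/L)² = π^2/9 and c = -1, the largest admissible constant is α = ((π/L)² + c)/((π/L)² + 1).
Simplifying, α = (-9 + π^2)/(9 + π^2).


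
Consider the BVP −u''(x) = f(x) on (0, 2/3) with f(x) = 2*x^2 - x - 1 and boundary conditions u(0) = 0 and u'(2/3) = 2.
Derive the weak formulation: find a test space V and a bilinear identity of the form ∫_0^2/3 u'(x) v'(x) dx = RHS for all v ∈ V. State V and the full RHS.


V = {v ∈ H^1(0, 2/3) : v(0) = 0} (test functions vanish at x = 0 where u is specified); weak form: ∫_0^2/3 u'v' dx = ∫_0^2/3 (2*x^2 - x - 1) v dx + 2·v(2/3) for all v ∈ V.

Multiply both sides by a test function v and integrate from 0 to 2/3:
  ∫_0^2/3 −u''(x) v(x) dx = ∫_0^2/3 f(x) v(x) dx.
Integrate the LHS by parts once:
  ∫_0^2/3 −u'' v dx = −[u'(x) v(x)]_0^2/3 + ∫_0^2/3 u'(x) v'(x) dx.
Thus ∫_0^2/3 u'(x) v'(x) dx = ∫_0^2/3 f(x) v(x) dx + [u'(x) v(x)]_0^2/3.
Choose V so that boundary terms are either known or forced to vanish.
Mixed BC: u(0) = 0 (Dirichlet) and u'(2/3) = 2 (Neumann). Define V = {v ∈ H^1(0, 2/3) : v(0) = 0}. Then [u' v]_0^2/3 = u'(2/3)·v(2/3) − u'(0)·0 = 2·v(2/3).
Weak formulation: find u (satisfying any essential BC) such that ∫_0^2/3 u'(x) v'(x) dx = ∫_0^2/3 f v dx + 2·v(2/3) for all v ∈ V (Dirichlet at 0 absorbed into V; Neumann datum at x = 2/3 contributes the boundary term).
Substituting f(x) = 2*x^2 - x - 1, the right-hand side is ∫_0^2/3 (2*x^2 - x - 1) v dx + 2·v(2/3).


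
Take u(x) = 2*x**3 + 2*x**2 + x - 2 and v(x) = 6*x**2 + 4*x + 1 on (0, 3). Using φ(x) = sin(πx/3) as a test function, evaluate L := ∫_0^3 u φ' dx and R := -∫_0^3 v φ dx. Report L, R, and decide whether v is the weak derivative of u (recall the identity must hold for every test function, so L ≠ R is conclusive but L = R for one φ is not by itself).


LHS = -204/π + 648/π^3, RHS = -204/π + 648/π^3. Yes, v = u' weakly.

u(x) = 2*x**3 + 2*x**2 + x - 2, classical derivative u'(x) = 6*x**2 + 4*x + 1.
φ(x) = sin(πx/3), so φ'(x) = π*cos(π*x/3)/3.
Note φ(0) = φ(3) = 0, so the boundary term u·φ vanishes.
LHS = ∫_0^3 u(x) φ'(x) dx = ∫_0^3 (2*π*x^3*cos(π*x/3)/3 + 2*π*x^2*cos(π*x/3)/3 + π*x*cos(π*x/3)/3 - 2*π*cos(π*x/3)/3) dx. Term by term:
  ∫_0^3 -2*π*cos(π*x/3)/3 dx = 0;  ∫_0^3 π*x*cos(π*x/3)/3 dx = -6/π;  ∫_0^3 2*π*x^2*cos(π*x/3)/3 dx = -36/π;
  ∫_0^3 2*π*x^3*cos(π*x/3)/3 dx = -162/π + 648/π^3.
Sum: 0 − 6/π − 36/π + -162/π + 648/π^3 = -204/π + 648/π^3.
So LHS = -204/π + 648/π^3.
∫_0^3 v(x) φ(x) dx = ∫_0^3 (6*x^2*sin(π*x/3) + 4*x*sin(π*x/3) + sin(π*x/3)) dx. Term by term:
  ∫_0^3 4*x*sin(π*x/3) dx = 36/π;  ∫_0^3 6*x^2*sin(π*x/3) dx = -648/π^3 + 162/π;  ∫_0^3 sin(π*x/3) dx = 6/π.
Sum: 36/π + -648/π^3 + 162/π + 6/π = -648/π^3 + 204/π.
So RHS = -∫_0^3 v(x) φ(x) dx = -204/π + 648/π^3.
LHS = RHS, so the identity holds for this test φ.
Moreover u is smooth here and v(x) = u'(x) = 6*x**2 + 4*x + 1 pointwise, so the identity holds for every test function. Hence v is the weak derivative of u.


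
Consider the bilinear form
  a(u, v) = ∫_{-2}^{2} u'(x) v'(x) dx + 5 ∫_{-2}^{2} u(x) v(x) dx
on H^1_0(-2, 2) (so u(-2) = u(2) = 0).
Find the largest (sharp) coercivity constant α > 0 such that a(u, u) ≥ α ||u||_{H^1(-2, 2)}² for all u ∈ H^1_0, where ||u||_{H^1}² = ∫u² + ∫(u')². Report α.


α = 1

Coercivity of a(·,·) on H^1_0(-2, 2) means a(u, u) ≥ α ||u||_{H^1}² for every u ∈ H^1_0.
The interval has length L = 4, and Poincaré/coercivity depend only on L. Here a(u, u) = ∫(u')² + (5)·∫u².
Here c = 5 ≥ 1, so a(u,u) = ∫(u')² + c∫u² ≥ ∫(u')² + ∫u² = ||u||_{H^1}², i.e. α = 1 works. No larger α is possible: a(u,u) ≥ α||u||_{H^1}² means (1−α)∫(u')² ≥ (α−c)∫u², and for the modes u_n = sin(nπ(x−x₀)/L) (x₀ the left endpoint) one has ∫u_n²/∫(u_n')² = (L/(nπ))² → 0, so a(u_n,u_n)/||u_n||_{H^1}² → 1. Hence the optimal constant is α = 1.
Therefore α = 1.


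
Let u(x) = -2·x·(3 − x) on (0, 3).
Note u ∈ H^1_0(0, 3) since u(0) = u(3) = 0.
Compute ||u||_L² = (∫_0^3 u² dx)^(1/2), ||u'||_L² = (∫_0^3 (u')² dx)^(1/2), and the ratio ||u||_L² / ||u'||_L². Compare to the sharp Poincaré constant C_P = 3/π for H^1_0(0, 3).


||u||_L² / ||u'||_L² = 3*sqrt(10)/10 < C_P = 3/π.

u(x) = -2·x·(3 − x), so u'(x) = 4*x - 6.
u(x) = -2·x·(3 − x) vanishes at x = 0 and x = 3, so u ∈ H^1_0(0, 3). Differentiate via the product rule and integrate the resulting polynomials term by term.
  ∫_0^3 u² dx = ∫_0^3 (4*x^4 - 24*x^3 + 36*x^2) dx. Term by term:
    ∫_0^3 4*x^4 dx = 972/5;  ∫_0^3 -24*x^3 dx = -486;  ∫_0^3 36*x^2 dx = 324.
  Sum: 972/5 − 486 + 324 = 162/5.
  ∫_0^3 (u')² dx = ∫_0^3 (16*x^2 - 48*x + 36) dx. Term by term:
    ∫_0^3 16*x^2 dx = 144;  ∫_0^3 -48*x dx = -216;  ∫_0^3 36 dx = 108.
  Sum: 144 − 216 + 108 = 36.
∫_0^3 u² dx = 162/5, so ||u||_L² = 9*sqrt(10)/5.
∫_0^3 (u')² dx = 36, so ||u'||_L² = 6.
Ratio ||u||_L² / ||u'||_L² = 3*sqrt(10)/10.
Sharp Poincaré constant on H^1_0(0, 3) is C_P = L/π = 3/π, achieved by sin(π/3·x).
A polynomial bump cannot attain the sharp Poincaré constant (only the first sine eigenfunction does), so the ratio is strictly less than C_P, consistent with ||u||_L² ≤ C_P ||u'||_L².


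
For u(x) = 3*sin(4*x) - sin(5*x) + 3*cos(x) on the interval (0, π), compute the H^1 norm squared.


||u||_{H^1(0,π)}^2 = 96/5 + 197*π/2

u'(x) = -3*sin(x) + 12*cos(4*x) - 5*cos(5*x).
Expand u² and (u')² and integrate term by term on (0, π), using: for integers n ≥ 1, ∫_0^π sin²(nx) dx = ∫_0^π cos²(nx) dx = π/2; for n ≠ n', ∫_0^π sin(nx)sin(n'x) dx = ∫_0^π cos(nx)cos(n'x) dx = 0; and by product-to-sum, ∫_0^π sin(nx)cos(n'x) dx = ½∫_0^π [sin((n+n')x) + sin((n−n')x)] dx, which is 0 when n+n' is even and 2n/(n²−n'²) when n+n' is odd (it need not vanish on (0, π)).
  u² squared terms: (-1)²·∫sin(5x)² dx = 1·π/2 = π/2;  (3)²·∫cos(x)² dx = 9·π/2 = 9*π/2;  (3)²·∫sin(4x)² dx = 9·π/2 = 9*π/2.
  u² cross terms: 2·(-1)·(3)·∫sin(5x)·cos(x) dx = -6·(0) = 0;  2·(-1)·(3)·∫sin(5x)·sin(4x) dx = -6·(0) = 0;  2·(3)·(3)·∫cos(x)·sin(4x) dx = 18·(8/15) = 48/5.
  So ∫_0^π u² dx = π/2 + 9*π/2 + 9*π/2 + 0 + 0 + 48/5 = 48/5 + 19*π/2.
  (u')² squared terms: (-5)²·∫cos(5x)² dx = 25·π/2 = 25*π/2;  (-3)²·∫sin(x)² dx = 9·π/2 = 9*π/2;  (12)²·∫cos(4x)² dx = 144·π/2 = 72*π.
  (u')² cross terms: 2·(-5)·(-3)·∫cos(5x)·sin(x) dx = 30·(0) = 0;  2·(-5)·(12)·∫cos(5x)·cos(4x) dx = -120·(0) = 0;  2·(-3)·(12)·∫sin(x)·cos(4x) dx = -72·(-2/15) = 48/5.
  So ∫_0^π (u')² dx = 25*π/2 + 9*π/2 + 72*π + 0 + 0 + 48/5 = 48/5 + 89*π.
||u||_{H^1}^2 = (48/5 + 19*π/2) + (48/5 + 89*π) = 96/5 + 197*π/2.


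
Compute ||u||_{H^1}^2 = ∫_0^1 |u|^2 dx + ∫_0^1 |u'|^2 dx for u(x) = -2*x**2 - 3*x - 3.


||u||_{H^1}^2 = 827/15

The H^1 norm (squared) on an interval (0, L) is
  ||u||_{H^1}^2 = ∫_0^L u(x)^2 dx + ∫_0^L u'(x)^2 dx.
Compute u'(x) = -4*x - 3.
Then u(x)^2 = 4*x**4 + 12*x**3 + 21*x**2 + 18*x + 9 and u'(x)^2 = 16*x**2 + 24*x + 9.
Integrate each monomial from 0 to 1 using ∫_0^1 c·x^n dx = c·1^(n+1)/(n+1):
  ∫_0^1 u(x)^2 dx = ∫_0^1 (4*x^4 + 12*x^3 + 21*x^2 + 18*x + 9) dx. Term by term:
    ∫_0^1 4*x^4 dx = 4/5;  ∫_0^1 12*x^3 dx = 3;  ∫_0^1 21*x^2 dx = 7;
    ∫_0^1 18*x dx = 9;  ∫_0^1 9 dx = 9.
  Sum: 4/5 + 3 + 7 + 9 + 9 = 144/5.
  ∫_0^1 u'(x)^2 dx = ∫_0^1 (16*x^2 + 24*x + 9) dx. Term by term:
    ∫_0^1 16*x^2 dx = 16/3;  ∫_0^1 24*x dx = 12;  ∫_0^1 9 dx = 9.
  Sum: 16/3 + 12 + 9 = 79/3.
Adding: ||u||_{H^1}^2 = 144/5 + 79/3 = 827/15.


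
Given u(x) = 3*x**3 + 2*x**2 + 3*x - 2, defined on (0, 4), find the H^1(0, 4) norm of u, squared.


||u||_{H^1}^2 = 5945332/105

The H^1 norm (squared) on an interval (0, L) is
  ||u||_{H^1}^2 = ∫_0^L u(x)^2 dx + ∫_0^L u'(x)^2 dx.
Compute u'(x) = 9*x**2 + 4*x + 3.
Then u(x)^2 = 9*x**6 + 12*x**5 + 22*x**4 + x**2 - 12*x + 4 and u'(x)^2 = 81*x**4 + 72*x**3 + 70*x**2 + 24*x + 9.
Integrate each monomial from 0 to 4 using ∫_0^4 c·x^n dx = c·4^(n+1)/(n+1):
  ∫_0^4 u(x)^2 dx = ∫_0^4 (9*x^6 + 12*x^5 + 22*x^4 + x^2 - 12*x + 4) dx. Term by term:
    ∫_0^4 9*x^6 dx = 147456/7;  ∫_0^4 12*x^5 dx = 8192;  ∫_0^4 22*x^4 dx = 22528/5;
    ∫_0^4 x^2 dx = 64/3;  ∫_0^4 -12*x dx = -96;  ∫_0^4 4 dx = 16.
  Sum: 147456/7 + 8192 + 22528/5 + 64/3 − 96 + 16 = 3538928/105.
  ∫_0^4 u'(x)^2 dx = ∫_0^4 (81*x^4 + 72*x^3 + 70*x^2 + 24*x + 9) dx. Term by term:
    ∫_0^4 81*x^4 dx = 82944/5;  ∫_0^4 72*x^3 dx = 4608;  ∫_0^4 70*x^2 dx = 4480/3;
    ∫_0^4 24*x dx = 192;  ∫_0^4 9 dx = 36.
  Sum: 82944/5 + 4608 + 4480/3 + 192 + 36 = 343772/15.
Adding: ||u||_{H^1}^2 = 3538928/105 + 343772/15 = 5945332/105.


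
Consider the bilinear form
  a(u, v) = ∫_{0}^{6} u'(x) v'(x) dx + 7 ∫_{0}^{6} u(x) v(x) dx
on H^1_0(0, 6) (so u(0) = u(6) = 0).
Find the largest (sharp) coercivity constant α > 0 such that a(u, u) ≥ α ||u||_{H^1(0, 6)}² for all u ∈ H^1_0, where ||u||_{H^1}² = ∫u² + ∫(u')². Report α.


α = 1

Coercivity of a(·,·) on H^1_0(0, 6) means a(u, u) ≥ α ||u||_{H^1}² for every u ∈ H^1_0.
The interval has length L = 6, and Poincaré/coercivity depend only on L. Here a(u, u) = ∫(u')² + (7)·∫u².
Here c = 7 ≥ 1, so a(u,u) = ∫(u')² + c∫u² ≥ ∫(u')² + ∫u² = ||u||_{H^1}², i.e. α = 1 works. No larger α is possible: a(u,u) ≥ α||u||_{H^1}² means (1−α)∫(u')² ≥ (α−c)∫u², and for the modes u_n = sin(nπ(x−x₀)/L) (x₀ the left endpoint) one has ∫u_n²/∫(u_n')² = (L/(nπ))² → 0, so a(u_n,u_n)/||u_n||_{H^1}² → 1. Hence the optimal constant is α = 1.
Therefore α = 1.


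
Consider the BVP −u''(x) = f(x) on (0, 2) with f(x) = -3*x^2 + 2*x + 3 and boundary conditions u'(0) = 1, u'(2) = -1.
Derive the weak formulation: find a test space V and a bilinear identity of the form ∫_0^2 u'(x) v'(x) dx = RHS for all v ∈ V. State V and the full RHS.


V = H^1(0, 2) (v unrestricted at boundary; u is determined up to an additive constant); weak form: ∫_0^2 u'v' dx = ∫_0^2 (-3*x^2 + 2*x + 3) v dx − v(2) − v(0) for all v ∈ V.

Multiply both sides by a test function v and integrate from 0 to 2:
  ∫_0^2 −u''(x) v(x) dx = ∫_0^2 f(x) v(x) dx.
Integrate the LHS by parts once:
  ∫_0^2 −u'' v dx = −[u'(x) v(x)]_0^2 + ∫_0^2 u'(x) v'(x) dx.
Thus ∫_0^2 u'(x) v'(x) dx = ∫_0^2 f(x) v(x) dx + [u'(x) v(x)]_0^2.
Choose V so that boundary terms are either known or forced to vanish.
u has inhomogeneous Neumann u'(0) = 1, u'(2) = -1. [u' v]_0^2 = (-1)·v(2) − (1)·v(0) = − v(2) − v(0). Take V = H^1(0, 2); boundary term becomes part of RHS.
Weak formulation: find u (satisfying any essential BC) such that ∫_0^2 u'(x) v'(x) dx = ∫_0^2 f v dx − v(2) − v(0) for all v ∈ V (Neumann data are natural BCs: they enter the RHS as boundary terms).
Substituting f(x) = -3*x^2 + 2*x + 3, the right-hand side is ∫_0^2 (-3*x^2 + 2*x + 3) v dx − v(2) − v(0).
Compatibility check (pure Neumann): taking v ≡ 1 ∈ V gives 0 = ∫_0^2 f dx + (-1) − (1), i.e. ∫_0^2 f dx must equal u'(0) − u'(2) = 2. Indeed ∫_0^2 (-3*x^2 + 2*x + 3) dx = 2, so the data are compatible. The solution is then unique only up to an additive constant (fix it e.g. by requiring ∫_0^2 u dx = 0).


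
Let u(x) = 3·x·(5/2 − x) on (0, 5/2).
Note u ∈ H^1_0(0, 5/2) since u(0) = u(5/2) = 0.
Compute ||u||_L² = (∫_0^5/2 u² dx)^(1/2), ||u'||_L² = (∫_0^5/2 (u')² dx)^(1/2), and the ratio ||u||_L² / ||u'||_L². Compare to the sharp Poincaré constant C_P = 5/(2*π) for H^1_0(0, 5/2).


||u||_L² / ||u'||_L² = sqrt(10)/4 < C_P = 5/(2*π).

u(x) = 3·x·(5/2 − x), so u'(x) = 15/2 - 6*x.
u(x) = 3·x·(5/2 − x) vanishes at x = 0 and x = 5/2, so u ∈ H^1_0(0, 5/2). Differentiate via the product rule and integrate the resulting polynomials term by term.
  ∫_0^5/2 u² dx = ∫_0^5/2 (9*x^4 - 45*x^3 + 225*x^2/4) dx. Term by term:
    ∫_0^5/2 9*x^4 dx = 5625/32;  ∫_0^5/2 -45*x^3 dx = -28125/64;  ∫_0^5/2 225*x^2/4 dx = 9375/32.
  Sum: 5625/32 − 28125/64 + 9375/32 = 1875/64.
  ∫_0^5/2 (u')² dx = ∫_0^5/2 (36*x^2 - 90*x + 225/4) dx. Term by term:
    ∫_0^5/2 36*x^2 dx = 375/2;  ∫_0^5/2 -90*x dx = -1125/4;  ∫_0^5/2 225/4 dx = 1125/8.
  Sum: 375/2 − 1125/4 + 1125/8 = 375/8.
∫_0^5/2 u² dx = 1875/64, so ||u||_L² = 25*sqrt(3)/8.
∫_0^5/2 (u')² dx = 375/8, so ||u'||_L² = 5*sqrt(30)/4.
Ratio ||u||_L² / ||u'||_L² = sqrt(10)/4.
Sharp Poincaré constant on H^1_0(0, 5/2) is C_P = L/π = 5/(2*π), achieved by sin(2*π/5·x).
A polynomial bump cannot attain the sharp Poincaré constant (only the first sine eigenfunction does), so the ratio is strictly less than C_P, consistent with ||u||_L² ≤ C_P ||u'||_L².


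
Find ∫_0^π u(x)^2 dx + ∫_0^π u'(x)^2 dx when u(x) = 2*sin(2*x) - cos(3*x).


||u||_{H^1(0,π)}^2 = 32 + 15*π

u'(x) = 3*sin(3*x) + 4*cos(2*x).
Expand u² and (u')² and integrate term by term on (0, π), using: for integers n ≥ 1, ∫_0^π sin²(nx) dx = ∫_0^π cos²(nx) dx = π/2; for n ≠ n', ∫_0^π sin(nx)sin(n'x) dx = ∫_0^π cos(nx)cos(n'x) dx = 0; and by product-to-sum, ∫_0^π sin(nx)cos(n'x) dx = ½∫_0^π [sin((n+n')x) + sin((n−n')x)] dx, which is 0 when n+n' is even and 2n/(n²−n'²) when n+n' is odd (it need not vanish on (0, π)).
  u² squared terms: (-1)²·∫cos(3x)² dx = 1·π/2 = π/2;  (2)²·∫sin(2x)² dx = 4·π/2 = 2*π.
  u² cross terms: 2·(-1)·(2)·∫cos(3x)·sin(2x) dx = -4·(-4/5) = 16/5.
  So ∫_0^π u² dx = π/2 + 2*π + 16/5 = 16/5 + 5*π/2.
  (u')² squared terms: (3)²·∫sin(3x)² dx = 9·π/2 = 9*π/2;  (4)²·∫cos(2x)² dx = 16·π/2 = 8*π.
  (u')² cross terms: 2·(3)·(4)·∫sin(3x)·cos(2x) dx = 24·(6/5) = 144/5.
  So ∫_0^π (u')² dx = 9*π/2 + 8*π + 144/5 = 144/5 + 25*π/2.
||u||_{H^1}^2 = (16/5 + 5*π/2) + (144/5 + 25*π/2) = 32 + 15*π.


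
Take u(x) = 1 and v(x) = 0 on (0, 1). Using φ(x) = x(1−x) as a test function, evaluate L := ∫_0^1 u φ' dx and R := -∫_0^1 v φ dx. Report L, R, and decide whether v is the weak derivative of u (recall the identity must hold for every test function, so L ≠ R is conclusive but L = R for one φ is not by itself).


LHS = 0, RHS = 0. Yes, v = u' weakly.

u(x) = 1, classical derivative u'(x) = 0.
φ(x) = x(1−x), so φ'(x) = 1 - 2*x.
Note φ(0) = φ(1) = 0, so the boundary term u·φ vanishes.
LHS = ∫_0^1 u(x) φ'(x) dx = ∫_0^1 (1 - 2*x) dx. Term by term:
  ∫_0^1 -2*x dx = -1;  ∫_0^1 1 dx = 1.
Sum: -1 + 1 = 0.
So LHS = 0.
∫_0^1 v(x) φ(x) dx = ∫_0^1 (0) dx. Term by term:
  ∫_0^1 0 dx = 0.
So RHS = -∫_0^1 v(x) φ(x) dx = 0.
LHS = RHS, so the identity holds for this test φ.
Moreover u is smooth here and v(x) = u'(x) = 0 pointwise, so the identity holds for every test function. Hence v is the weak derivative of u.


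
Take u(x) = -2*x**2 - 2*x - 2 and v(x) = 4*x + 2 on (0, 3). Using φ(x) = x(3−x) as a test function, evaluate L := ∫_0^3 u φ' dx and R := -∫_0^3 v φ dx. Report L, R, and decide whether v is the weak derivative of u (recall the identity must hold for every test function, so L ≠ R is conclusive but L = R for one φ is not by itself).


LHS = 36, RHS = -36. No, v is not the weak derivative of u.

u(x) = -2*x**2 - 2*x - 2, classical derivative u'(x) = -4*x - 2.
φ(x) = x(3−x), so φ'(x) = 3 - 2*x.
Note φ(0) = φ(3) = 0, so the boundary term u·φ vanishes.
LHS = ∫_0^3 u(x) φ'(x) dx = ∫_0^3 (4*x^3 - 2*x^2 - 2*x - 6) dx. Term by term:
  ∫_0^3 4*x^3 dx = 81;  ∫_0^3 -2*x^2 dx = -18;  ∫_0^3 -2*x dx = -9;
  ∫_0^3 -6 dx = -18.
Sum: 81 − 18 − 9 − 18 = 36.
So LHS = 36.
∫_0^3 v(x) φ(x) dx = ∫_0^3 (-4*x^3 + 10*x^2 + 6*x) dx. Term by term:
  ∫_0^3 -4*x^3 dx = -81;  ∫_0^3 10*x^2 dx = 90;  ∫_0^3 6*x dx = 27.
Sum: -81 + 90 + 27 = 36.
So RHS = -∫_0^3 v(x) φ(x) dx = -36.
LHS − RHS = 72 ≠ 0, so the identity fails.
(For a valid weak derivative the identity must hold for EVERY test function, in particular this one. The failure shows v is NOT the weak derivative of u.)
Correct weak derivative would be u'(x) = -4*x - 2.


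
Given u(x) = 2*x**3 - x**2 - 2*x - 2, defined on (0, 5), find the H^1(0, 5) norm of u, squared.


||u||_{H^1}^2 = 1002040/21

The H^1 norm (squared) on an interval (0, L) is
  ||u||_{H^1}^2 = ∫_0^L u(x)^2 dx + ∫_0^L u'(x)^2 dx.
Compute u'(x) = 6*x**2 - 2*x - 2.
Then u(x)^2 = 4*x**6 - 4*x**5 - 7*x**4 - 4*x**3 + 8*x**2 + 8*x + 4 and u'(x)^2 = 36*x**4 - 24*x**3 - 20*x**2 + 8*x + 4.
Integrate each monomial from 0 to 5 using ∫_0^5 c·x^n dx = c·5^(n+1)/(n+1):
  ∫_0^5 u(x)^2 dx = ∫_0^5 (4*x^6 - 4*x^5 - 7*x^4 - 4*x^3 + 8*x^2 + 8*x + 4) dx. Term by term:
    ∫_0^5 4*x^6 dx = 312500/7;  ∫_0^5 -4*x^5 dx = -31250/3;  ∫_0^5 -7*x^4 dx = -4375;
    ∫_0^5 -4*x^3 dx = -625;  ∫_0^5 8*x^2 dx = 1000/3;  ∫_0^5 8*x dx = 100;
    ∫_0^5 4 dx = 20.
  Sum: 312500/7 − 31250/3 − 4375 − 625 + 1000/3 + 100 + 20 = 623270/21.
  ∫_0^5 u'(x)^2 dx = ∫_0^5 (36*x^4 - 24*x^3 - 20*x^2 + 8*x + 4) dx. Term by term:
    ∫_0^5 36*x^4 dx = 22500;  ∫_0^5 -24*x^3 dx = -3750;  ∫_0^5 -20*x^2 dx = -2500/3;
    ∫_0^5 8*x dx = 100;  ∫_0^5 4 dx = 20.
  Sum: 22500 − 3750 − 2500/3 + 100 + 20 = 54110/3.
Adding: ||u||_{H^1}^2 = 623270/21 + 54110/3 = 1002040/21.


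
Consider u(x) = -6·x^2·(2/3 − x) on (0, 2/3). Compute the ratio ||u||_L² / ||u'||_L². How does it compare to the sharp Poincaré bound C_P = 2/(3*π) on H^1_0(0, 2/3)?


||u||_L² / ||u'||_L² = sqrt(14)/21 < C_P = 2/(3*π).

u(x) = -6·x^2·(2/3 − x), so u'(x) = 2*x*(9*x - 4).
u(x) = -6·x^2·(2/3 − x) vanishes at x = 0 and x = 2/3, so u ∈ H^1_0(0, 2/3). Differentiate via the product rule and integrate the resulting polynomials term by term.
  ∫_0^2/3 u² dx = ∫_0^2/3 (36*x^6 - 48*x^5 + 16*x^4) dx. Term by term:
    ∫_0^2/3 36*x^6 dx = 512/1701;  ∫_0^2/3 -48*x^5 dx = -512/729;  ∫_0^2/3 16*x^4 dx = 512/1215.
  Sum: 512/1701 − 512/729 + 512/1215 = 512/25515.
  ∫_0^2/3 (u')² dx = ∫_0^2/3 (324*x^4 - 288*x^3 + 64*x^2) dx. Term by term:
    ∫_0^2/3 324*x^4 dx = 128/15;  ∫_0^2/3 -288*x^3 dx = -128/9;  ∫_0^2/3 64*x^2 dx = 512/81.
  Sum: 128/15 − 128/9 + 512/81 = 256/405.
∫_0^2/3 u² dx = 512/25515, so ||u||_L² = 16*sqrt(70)/945.
∫_0^2/3 (u')² dx = 256/405, so ||u'||_L² = 16*sqrt(5)/45.
Ratio ||u||_L² / ||u'||_L² = sqrt(14)/21.
Sharp Poincaré constant on H^1_0(0, 2/3) is C_P = L/π = 2/(3*π), achieved by sin(3*π/2·x).
A polynomial bump cannot attain the sharp Poincaré constant (only the first sine eigenfunction does), so the ratio is strictly less than C_P, consistent with ||u||_L² ≤ C_P ||u'||_L².


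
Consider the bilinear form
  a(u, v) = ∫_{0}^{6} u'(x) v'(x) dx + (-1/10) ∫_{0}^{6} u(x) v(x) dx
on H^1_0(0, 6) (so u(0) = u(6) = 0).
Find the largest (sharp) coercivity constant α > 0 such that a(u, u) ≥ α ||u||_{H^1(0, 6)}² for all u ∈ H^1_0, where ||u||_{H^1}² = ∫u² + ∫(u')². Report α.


α = (-18/5 + π^2)/(π^2 + 36)

Coercivity of a(·,·) on H^1_0(0, 6) means a(u, u) ≥ α ||u||_{H^1}² for every u ∈ H^1_0.
The interval has length L = 6, and Poincaré/coercivity depend only on L. Here a(u, u) = ∫(u')² + (-1/10)·∫u².
Here c = -1/10 < 0 with |c| < (π/L)² = π^2/36, so coercivity still holds. The condition a(u,u) ≥ α||u||_{H^1}² reads (1−α)∫(u')² ≥ (α−c)∫u². Any admissible α is ≤ 1 (rapidly oscillating u have ∫u²/∫(u')² → 0), and α = 1 would force 0 ≥ (1−c)∫u², impossible since c < 1; so 1−α > 0. By the sharp Poincaré inequality on H^1_0 of an interval of length L, ∫(u')² ≥ (π/L)²∫u² with equality for the first sine mode sin(π(x−x₀)/L) (x₀ the left endpoint), so the inequality holds for all u iff (1−α)(π/L)² ≥ α − c, i.e. α ≤ ((π/L)² + c)/((π/L)² + 1) = (1 + c(L/π)²)/(1 + (L/π)²). (Direct route, valid since c ≤ 0: Poincaré gives c∫u² ≥ c(L/π)²∫(u')², so a(u,u) ≥ (1 + c(L/π)²)∫(u')², while ||u||_{H^1}² ≤ (1 + (L/π)²)∫(u')²; dividing yields the same α.) With (π/L)² = π^2/36 and c = -1/10, the largest admissible constant is α = ((π/L)² + c)/((π/L)² + 1).
Simplifying, α = (-18/5 + π^2)/(π^2 + 36).


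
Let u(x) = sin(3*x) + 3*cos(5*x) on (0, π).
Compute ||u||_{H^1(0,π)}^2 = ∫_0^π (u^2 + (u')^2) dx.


||u||_{H^1(0,π)}^2 = 122*π

u'(x) = -15*sin(5*x) + 3*cos(3*x).
Expand u² and (u')² and integrate term by term on (0, π), using: for integers n ≥ 1, ∫_0^π sin²(nx) dx = ∫_0^π cos²(nx) dx = π/2; for n ≠ n', ∫_0^π sin(nx)sin(n'x) dx = ∫_0^π cos(nx)cos(n'x) dx = 0; and by product-to-sum, ∫_0^π sin(nx)cos(n'x) dx = ½∫_0^π [sin((n+n')x) + sin((n−n')x)] dx, which is 0 when n+n' is even and 2n/(n²−n'²) when n+n' is odd (it need not vanish on (0, π)).
  u² squared terms: (3)²·∫cos(5x)² dx = 9·π/2 = 9*π/2;  (1)²·∫sin(3x)² dx = 1·π/2 = π/2.
  u² cross terms: 2·(3)·(1)·∫cos(5x)·sin(3x) dx = 6·(0) = 0.
  So ∫_0^π u² dx = 9*π/2 + π/2 + 0 = 5*π.
  (u')² squared terms: (-15)²·∫sin(5x)² dx = 225·π/2 = 225*π/2;  (3)²·∫cos(3x)² dx = 9·π/2 = 9*π/2.
  (u')² cross terms: 2·(-15)·(3)·∫sin(5x)·cos(3x) dx = -90·(0) = 0.
  So ∫_0^π (u')² dx = 225*π/2 + 9*π/2 + 0 = 117*π.
||u||_{H^1}^2 = (5*π) + (117*π) = 122*π.


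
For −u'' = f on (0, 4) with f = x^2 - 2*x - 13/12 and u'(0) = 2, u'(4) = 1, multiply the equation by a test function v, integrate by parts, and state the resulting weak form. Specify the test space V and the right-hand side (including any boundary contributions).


V = H^1(0, 4) (v unrestricted at boundary; u is determined up to an additive constant); weak form: ∫_0^4 u'v' dx = ∫_0^4 (x^2 - 2*x - 13/12) v dx + v(4) − 2·v(0) for all v ∈ V.

Multiply both sides by a test function v and integrate from 0 to 4:
  ∫_0^4 −u''(x) v(x) dx = ∫_0^4 f(x) v(x) dx.
Integrate the LHS by parts once:
  ∫_0^4 −u'' v dx = −[u'(x) v(x)]_0^4 + ∫_0^4 u'(x) v'(x) dx.
Thus ∫_0^4 u'(x) v'(x) dx = ∫_0^4 f(x) v(x) dx + [u'(x) v(x)]_0^4.
Choose V so that boundary terms are either known or forced to vanish.
u has inhomogeneous Neumann u'(0) = 2, u'(4) = 1. [u' v]_0^4 = (1)·v(4) − (2)·v(0) = v(4) − 2·v(0). Take V = H^1(0, 4); boundary term becomes part of RHS.
Weak formulation: find u (satisfying any essential BC) such that ∫_0^4 u'(x) v'(x) dx = ∫_0^4 f v dx + v(4) − 2·v(0) for all v ∈ V (Neumann data are natural BCs: they enter the RHS as boundary terms).
Substituting f(x) = x^2 - 2*x - 13/12, the right-hand side is ∫_0^4 (x^2 - 2*x - 13/12) v dx + v(4) − 2·v(0).
Compatibility check (pure Neumann): taking v ≡ 1 ∈ V gives 0 = ∫_0^4 f dx + (1) − (2), i.e. ∫_0^4 f dx must equal u'(0) − u'(4) = 1. Indeed ∫_0^4 (x^2 - 2*x - 13/12) dx = 1, so the data are compatible. The solution is then unique only up to an additive constant (fix it e.g. by requiring ∫_0^4 u dx = 0).


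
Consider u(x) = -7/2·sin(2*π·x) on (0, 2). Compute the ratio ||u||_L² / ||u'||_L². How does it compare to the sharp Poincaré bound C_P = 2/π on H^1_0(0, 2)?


||u||_L² / ||u'||_L² = 1/(2*π) < C_P = 2/π.

u(x) = -7/2·sin(2*π·x), so u'(x) = -7*π*cos(2*π*x).
Writing u(x) = A·sin(kπx/L) with A = -7/2 and k = 4, use ∫_0^L sin²(kπx/L) dx = L/2 and ∫_0^L cos²(kπx/L) dx = L/2.
u² = 49/4·sin²(2*π·x) and (u')² = 49*π^2·cos²(2*π·x), and each of sin², cos² integrates to L/2 = 1 over (0, 2).
∫_0^2 u² dx = 49/4, so ||u||_L² = 7/2.
∫_0^2 (u')² dx = 49*π^2, so ||u'||_L² = 7*π.
Ratio ||u||_L² / ||u'||_L² = 1/(2*π).
Sharp Poincaré constant on H^1_0(0, 2) is C_P = L/π = 2/π, achieved by sin(π/2·x).
This is the k = 4 harmonic; the ratio L/(kπ) is strictly less than C_P = L/π, consistent with the sharp inequality ||u||_L² ≤ C_P ||u'||_L².


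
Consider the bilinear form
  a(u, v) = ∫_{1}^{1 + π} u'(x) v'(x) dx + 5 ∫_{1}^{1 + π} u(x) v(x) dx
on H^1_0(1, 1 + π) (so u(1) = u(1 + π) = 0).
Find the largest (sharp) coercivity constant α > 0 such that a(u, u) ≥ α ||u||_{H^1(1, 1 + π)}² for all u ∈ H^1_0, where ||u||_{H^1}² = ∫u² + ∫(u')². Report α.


α = 1

Coercivity of a(·,·) on H^1_0(1, 1 + π) means a(u, u) ≥ α ||u||_{H^1}² for every u ∈ H^1_0.
The interval has length L = π, and Poincaré/coercivity depend only on L. Here a(u, u) = ∫(u')² + (5)·∫u².
Here c = 5 ≥ 1, so a(u,u) = ∫(u')² + c∫u² ≥ ∫(u')² + ∫u² = ||u||_{H^1}², i.e. α = 1 works. No larger α is possible: a(u,u) ≥ α||u||_{H^1}² means (1−α)∫(u')² ≥ (α−c)∫u², and for the modes u_n = sin(nπ(x−x₀)/L) (x₀ the left endpoint) one has ∫u_n²/∫(u_n')² = (L/(nπ))² → 0, so a(u_n,u_n)/||u_n||_{H^1}² → 1. Hence the optimal constant is α = 1.
Therefore α = 1.


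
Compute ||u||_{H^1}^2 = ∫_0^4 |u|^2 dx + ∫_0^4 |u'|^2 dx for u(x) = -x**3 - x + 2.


||u||_{H^1}^2 = 469844/105

The H^1 norm (squared) on an interval (0, L) is
  ||u||_{H^1}^2 = ∫_0^L u(x)^2 dx + ∫_0^L u'(x)^2 dx.
Compute u'(x) = -3*x**2 - 1.
Then u(x)^2 = x**6 + 2*x**4 - 4*x**3 + x**2 - 4*x + 4 and u'(x)^2 = 9*x**4 + 6*x**2 + 1.
Integrate each monomial from 0 to 4 using ∫_0^4 c·x^n dx = c·4^(n+1)/(n+1):
  ∫_0^4 u(x)^2 dx = ∫_0^4 (x^6 + 2*x^4 - 4*x^3 + x^2 - 4*x + 4) dx. Term by term:
    ∫_0^4 x^6 dx = 16384/7;  ∫_0^4 2*x^4 dx = 2048/5;  ∫_0^4 -4*x^3 dx = -256;
    ∫_0^4 x^2 dx = 64/3;  ∫_0^4 -4*x dx = -32;  ∫_0^4 4 dx = 16.
  Sum: 16384/7 + 2048/5 − 256 + 64/3 − 32 + 16 = 262448/105.
  ∫_0^4 u'(x)^2 dx = ∫_0^4 (9*x^4 + 6*x^2 + 1) dx. Term by term:
    ∫_0^4 9*x^4 dx = 9216/5;  ∫_0^4 6*x^2 dx = 128;  ∫_0^4 1 dx = 4.
  Sum: 9216/5 + 128 + 4 = 9876/5.
Adding: ||u||_{H^1}^2 = 262448/105 + 9876/5 = 469844/105.


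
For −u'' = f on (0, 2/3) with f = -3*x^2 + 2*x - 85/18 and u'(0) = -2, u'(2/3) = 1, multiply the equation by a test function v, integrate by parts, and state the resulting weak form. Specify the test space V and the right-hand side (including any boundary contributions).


V = H^1(0, 2/3) (v unrestricted at boundary; u is determined up to an additive constant); weak form: ∫_0^2/3 u'v' dx = ∫_0^2/3 (-3*x^2 + 2*x - 85/18) v dx + v(2/3) + 2·v(0) for all v ∈ V.

Multiply both sides by a test function v and integrate from 0 to 2/3:
  ∫_0^2/3 −u''(x) v(x) dx = ∫_0^2/3 f(x) v(x) dx.
Integrate the LHS by parts once:
  ∫_0^2/3 −u'' v dx = −[u'(x) v(x)]_0^2/3 + ∫_0^2/3 u'(x) v'(x) dx.
Thus ∫_0^2/3 u'(x) v'(x) dx = ∫_0^2/3 f(x) v(x) dx + [u'(x) v(x)]_0^2/3.
Choose V so that boundary terms are either known or forced to vanish.
u has inhomogeneous Neumann u'(0) = -2, u'(2/3) = 1. [u' v]_0^2/3 = (1)·v(2/3) − (-2)·v(0) = v(2/3) + 2·v(0). Take V = H^1(0, 2/3); boundary term becomes part of RHS.
Weak formulation: find u (satisfying any essential BC) such that ∫_0^2/3 u'(x) v'(x) dx = ∫_0^2/3 f v dx + v(2/3) + 2·v(0) for all v ∈ V (Neumann data are natural BCs: they enter the RHS as boundary terms).
Substituting f(x) = -3*x^2 + 2*x - 85/18, the right-hand side is ∫_0^2/3 (-3*x^2 + 2*x - 85/18) v dx + v(2/3) + 2·v(0).
Compatibility check (pure Neumann): taking v ≡ 1 ∈ V gives 0 = ∫_0^2/3 f dx + (1) − (-2), i.e. ∫_0^2/3 f dx must equal u'(0) − u'(2/3) = -3. Indeed ∫_0^2/3 (-3*x^2 + 2*x - 85/18) dx = -3, so the data are compatible. The solution is then unique only up to an additive constant (fix it e.g. by requiring ∫_0^2/3 u dx = 0).


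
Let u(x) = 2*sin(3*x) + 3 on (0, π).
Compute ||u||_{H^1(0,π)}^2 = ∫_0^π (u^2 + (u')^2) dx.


||u||_{H^1(0,π)}^2 = 8 + 29*π

u'(x) = 6*cos(3*x).
Expand u² and (u')² and integrate term by term on (0, π), using: for integers n ≥ 1, ∫_0^π sin²(nx) dx = ∫_0^π cos²(nx) dx = π/2; for n ≠ n', ∫_0^π sin(nx)sin(n'x) dx = ∫_0^π cos(nx)cos(n'x) dx = 0; and by product-to-sum, ∫_0^π sin(nx)cos(n'x) dx = ½∫_0^π [sin((n+n')x) + sin((n−n')x)] dx, which is 0 when n+n' is even and 2n/(n²−n'²) when n+n' is odd (it need not vanish on (0, π)). For the constant mode: ∫_0^π 1 dx = π, ∫_0^π cos(nx) dx = 0, ∫_0^π sin(nx) dx = (1−(−1)^n)/n.
  u² squared terms: (3)²·∫1 dx = 9·π = 9*π;  (2)²·∫sin(3x)² dx = 4·π/2 = 2*π.
  u² cross terms: 2·(3)·(2)·∫1·sin(3x) dx = 12·(2/3) = 8.
  So ∫_0^π u² dx = 9*π + 2*π + 8 = 8 + 11*π.
  (u')² squared terms: (6)²·∫cos(3x)² dx = 36·π/2 = 18*π.
  So ∫_0^π (u')² dx = 18*π.
||u||_{H^1}^2 = (8 + 11*π) + (18*π) = 8 + 29*π.


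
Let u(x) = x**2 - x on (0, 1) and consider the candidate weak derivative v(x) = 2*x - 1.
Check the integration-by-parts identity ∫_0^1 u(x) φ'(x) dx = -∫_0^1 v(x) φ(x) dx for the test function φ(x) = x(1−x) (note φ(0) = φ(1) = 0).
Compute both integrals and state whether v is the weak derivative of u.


LHS = 0, RHS = 0. Yes, v = u' weakly.

u(x) = x**2 - x, classical derivative u'(x) = 2*x - 1.
φ(x) = x(1−x), so φ'(x) = 1 - 2*x.
Note φ(0) = φ(1) = 0, so the boundary term u·φ vanishes.
LHS = ∫_0^1 u(x) φ'(x) dx = ∫_0^1 (-2*x^3 + 3*x^2 - x) dx. Term by term:
  ∫_0^1 -2*x^3 dx = -1/2;  ∫_0^1 3*x^2 dx = 1;  ∫_0^1 -x dx = -1/2.
Sum: -1/2 + 1 − 1/2 = 0.
So LHS = 0.
∫_0^1 v(x) φ(x) dx = ∫_0^1 (-2*x^3 + 3*x^2 - x) dx. Term by term:
  ∫_0^1 -2*x^3 dx = -1/2;  ∫_0^1 3*x^2 dx = 1;  ∫_0^1 -x dx = -1/2.
Sum: -1/2 + 1 − 1/2 = 0.
So RHS = -∫_0^1 v(x) φ(x) dx = 0.
LHS = RHS, so the identity holds for this test φ.
Moreover u is smooth here and v(x) = u'(x) = 2*x - 1 pointwise, so the identity holds for every test function. Hence v is the weak derivative of u.


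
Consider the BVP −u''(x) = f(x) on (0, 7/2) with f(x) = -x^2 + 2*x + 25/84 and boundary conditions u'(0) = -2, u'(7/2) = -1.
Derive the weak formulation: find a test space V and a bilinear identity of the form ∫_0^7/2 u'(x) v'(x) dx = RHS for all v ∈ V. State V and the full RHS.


V = H^1(0, 7/2) (v unrestricted at boundary; u is determined up to an additive constant); weak form: ∫_0^7/2 u'v' dx = ∫_0^7/2 (-x^2 + 2*x + 25/84) v dx − v(7/2) + 2·v(0) for all v ∈ V.

Multiply both sides by a test function v and integrate from 0 to 7/2:
  ∫_0^7/2 −u''(x) v(x) dx = ∫_0^7/2 f(x) v(x) dx.
Integrate the LHS by parts once:
  ∫_0^7/2 −u'' v dx = −[u'(x) v(x)]_0^7/2 + ∫_0^7/2 u'(x) v'(x) dx.
Thus ∫_0^7/2 u'(x) v'(x) dx = ∫_0^7/2 f(x) v(x) dx + [u'(x) v(x)]_0^7/2.
Choose V so that boundary terms are either known or forced to vanish.
u has inhomogeneous Neumann u'(0) = -2, u'(7/2) = -1. [u' v]_0^7/2 = (-1)·v(7/2) − (-2)·v(0) = − v(7/2) + 2·v(0). Take V = H^1(0, 7/2); boundary term becomes part of RHS.
Weak formulation: find u (satisfying any essential BC) such that ∫_0^7/2 u'(x) v'(x) dx = ∫_0^7/2 f v dx − v(7/2) + 2·v(0) for all v ∈ V (Neumann data are natural BCs: they enter the RHS as boundary terms).
Substituting f(x) = -x^2 + 2*x + 25/84, the right-hand side is ∫_0^7/2 (-x^2 + 2*x + 25/84) v dx − v(7/2) + 2·v(0).
Compatibility check (pure Neumann): taking v ≡ 1 ∈ V gives 0 = ∫_0^7/2 f dx + (-1) − (-2), i.e. ∫_0^7/2 f dx must equal u'(0) − u'(7/2) = -1. Indeed ∫_0^7/2 (-x^2 + 2*x + 25/84) dx = -1, so the data are compatible. The solution is then unique only up to an additive constant (fix it e.g. by requiring ∫_0^7/2 u dx = 0).


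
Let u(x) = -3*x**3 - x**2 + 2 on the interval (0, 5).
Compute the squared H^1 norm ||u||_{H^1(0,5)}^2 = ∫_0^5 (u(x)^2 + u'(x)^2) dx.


||u||_{H^1}^2 = 1197640/7

The H^1 norm (squared) on an interval (0, L) is
  ||u||_{H^1}^2 = ∫_0^L u(x)^2 dx + ∫_0^L u'(x)^2 dx.
Compute u'(x) = -9*x**2 - 2*x.
Then u(x)^2 = 9*x**6 + 6*x**5 + x**4 - 12*x**3 - 4*x**2 + 4 and u'(x)^2 = 81*x**4 + 36*x**3 + 4*x**2.
Integrate each monomial from 0 to 5 using ∫_0^5 c·x^n dx = c·5^(n+1)/(n+1):
  ∫_0^5 u(x)^2 dx = ∫_0^5 (9*x^6 + 6*x^5 + x^4 - 12*x^3 - 4*x^2 + 4) dx. Term by term:
    ∫_0^5 9*x^6 dx = 703125/7;  ∫_0^5 6*x^5 dx = 15625;  ∫_0^5 x^4 dx = 625;
    ∫_0^5 -12*x^3 dx = -1875;  ∫_0^5 -4*x^2 dx = -500/3;  ∫_0^5 4 dx = 20.
  Sum: 703125/7 + 15625 + 625 − 1875 − 500/3 + 20 = 2408170/21.
  ∫_0^5 u'(x)^2 dx = ∫_0^5 (81*x^4 + 36*x^3 + 4*x^2) dx. Term by term:
    ∫_0^5 81*x^4 dx = 50625;  ∫_0^5 36*x^3 dx = 5625;  ∫_0^5 4*x^2 dx = 500/3.
  Sum: 50625 + 5625 + 500/3 = 169250/3.
Adding: ||u||_{H^1}^2 = 2408170/21 + 169250/3 = 1197640/7.


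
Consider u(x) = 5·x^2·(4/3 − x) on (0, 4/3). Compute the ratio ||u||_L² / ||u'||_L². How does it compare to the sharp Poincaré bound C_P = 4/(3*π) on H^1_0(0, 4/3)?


||u||_L² / ||u'||_L² = 2*sqrt(14)/21 < C_P = 4/(3*π).

u(x) = 5·x^2·(4/3 − x), so u'(x) = 5*x*(8 - 9*x)/3.
u(x) = 5·x^2·(4/3 − x) vanishes at x = 0 and x = 4/3, so u ∈ H^1_0(0, 4/3). Differentiate via the product rule and integrate the resulting polynomials term by term.
  ∫_0^4/3 u² dx = ∫_0^4/3 (25*x^6 - 200*x^5/3 + 400*x^4/9) dx. Term by term:
    ∫_0^4/3 25*x^6 dx = 409600/15309;  ∫_0^4/3 -200*x^5/3 dx = -409600/6561;  ∫_0^4/3 400*x^4/9 dx = 81920/2187.
  Sum: 409600/15309 − 409600/6561 + 81920/2187 = 81920/45927.
  ∫_0^4/3 (u')² dx = ∫_0^4/3 (225*x^4 - 400*x^3 + 1600*x^2/9) dx. Term by term:
    ∫_0^4/3 225*x^4 dx = 5120/27;  ∫_0^4/3 -400*x^3 dx = -25600/81;  ∫_0^4/3 1600*x^2/9 dx = 102400/729.
  Sum: 5120/27 − 25600/81 + 102400/729 = 10240/729.
∫_0^4/3 u² dx = 81920/45927, so ||u||_L² = 128*sqrt(35)/567.
∫_0^4/3 (u')² dx = 10240/729, so ||u'||_L² = 32*sqrt(10)/27.
Ratio ||u||_L² / ||u'||_L² = 2*sqrt(14)/21.
Sharp Poincaré constant on H^1_0(0, 4/3) is C_P = L/π = 4/(3*π), achieved by sin(3*π/4·x).
A polynomial bump cannot attain the sharp Poincaré constant (only the first sine eigenfunction does), so the ratio is strictly less than C_P, consistent with ||u||_L² ≤ C_P ||u'||_L².


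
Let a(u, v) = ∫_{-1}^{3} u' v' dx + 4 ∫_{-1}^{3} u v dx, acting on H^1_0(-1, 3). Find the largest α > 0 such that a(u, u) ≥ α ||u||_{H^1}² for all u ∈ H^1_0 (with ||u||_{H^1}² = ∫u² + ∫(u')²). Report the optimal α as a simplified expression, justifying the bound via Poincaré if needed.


α = 1

Coercivity of a(·,·) on H^1_0(-1, 3) means a(u, u) ≥ α ||u||_{H^1}² for every u ∈ H^1_0.
The interval has length L = 4, and Poincaré/coercivity depend only on L. Here a(u, u) = ∫(u')² + (4)·∫u².
Here c = 4 ≥ 1, so a(u,u) = ∫(u')² + c∫u² ≥ ∫(u')² + ∫u² = ||u||_{H^1}², i.e. α = 1 works. No larger α is possible: a(u,u) ≥ α||u||_{H^1}² means (1−α)∫(u')² ≥ (α−c)∫u², and for the modes u_n = sin(nπ(x−x₀)/L) (x₀ the left endpoint) one has ∫u_n²/∫(u_n')² = (L/(nπ))² → 0, so a(u_n,u_n)/||u_n||_{H^1}² → 1. Hence the optimal constant is α = 1.
Therefore α = 1.


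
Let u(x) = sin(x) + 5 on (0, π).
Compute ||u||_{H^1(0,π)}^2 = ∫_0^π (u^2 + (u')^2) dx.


||u||_{H^1(0,π)}^2 = 20 + 26*π

u'(x) = cos(x).
Expand u² and (u')² and integrate term by term on (0, π), using: for integers n ≥ 1, ∫_0^π sin²(nx) dx = ∫_0^π cos²(nx) dx = π/2; for n ≠ n', ∫_0^π sin(nx)sin(n'x) dx = ∫_0^π cos(nx)cos(n'x) dx = 0; and by product-to-sum, ∫_0^π sin(nx)cos(n'x) dx = ½∫_0^π [sin((n+n')x) + sin((n−n')x)] dx, which is 0 when n+n' is even and 2n/(n²−n'²) when n+n' is odd (it need not vanish on (0, π)). For the constant mode: ∫_0^π 1 dx = π, ∫_0^π cos(nx) dx = 0, ∫_0^π sin(nx) dx = (1−(−1)^n)/n.
  u² squared terms: (5)²·∫1 dx = 25·π = 25*π;  (1)²·∫sin(x)² dx = 1·π/2 = π/2.
  u² cross terms: 2·(5)·(1)·∫1·sin(x) dx = 10·(2) = 20.
  So ∫_0^π u² dx = 25*π + π/2 + 20 = 20 + 51*π/2.
  (u')² squared terms: (1)²·∫cos(x)² dx = 1·π/2 = π/2.
  So ∫_0^π (u')² dx = π/2.
||u||_{H^1}^2 = (20 + 51*π/2) + (π/2) = 20 + 26*π.


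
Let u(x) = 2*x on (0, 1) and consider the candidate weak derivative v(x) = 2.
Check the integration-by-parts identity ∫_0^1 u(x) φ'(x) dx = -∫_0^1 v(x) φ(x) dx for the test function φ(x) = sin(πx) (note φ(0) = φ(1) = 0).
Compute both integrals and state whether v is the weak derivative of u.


LHS = -4/π, RHS = -4/π. Yes, v = u' weakly.

u(x) = 2*x, classical derivative u'(x) = 2.
φ(x) = sin(πx), so φ'(x) = π*cos(π*x).
Note φ(0) = φ(1) = 0, so the boundary term u·φ vanishes.
LHS = ∫_0^1 u(x) φ'(x) dx = ∫_0^1 (2*π*x*cos(π*x)) dx. Term by term:
  ∫_0^1 2*π*x*cos(π*x) dx = -4/π.
So LHS = -4/π.
∫_0^1 v(x) φ(x) dx = ∫_0^1 (2*sin(π*x)) dx. Term by term:
  ∫_0^1 2*sin(π*x) dx = 4/π.
So RHS = -∫_0^1 v(x) φ(x) dx = -4/π.
LHS = RHS, so the identity holds for this test φ.
Moreover u is smooth here and v(x) = u'(x) = 2 pointwise, so the identity holds for every test function. Hence v is the weak derivative of u.


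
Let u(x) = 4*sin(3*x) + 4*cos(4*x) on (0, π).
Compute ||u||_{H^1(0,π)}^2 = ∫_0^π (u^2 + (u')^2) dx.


||u||_{H^1(0,π)}^2 = -3264/7 + 216*π

u'(x) = -16*sin(4*x) + 12*cos(3*x).
Expand u² and (u')² and integrate term by term on (0, π), using: for integers n ≥ 1, ∫_0^π sin²(nx) dx = ∫_0^π cos²(nx) dx = π/2; for n ≠ n', ∫_0^π sin(nx)sin(n'x) dx = ∫_0^π cos(nx)cos(n'x) dx = 0; and by product-to-sum, ∫_0^π sin(nx)cos(n'x) dx = ½∫_0^π [sin((n+n')x) + sin((n−n')x)] dx, which is 0 when n+n' is even and 2n/(n²−n'²) when n+n' is odd (it need not vanish on (0, π)).
  u² squared terms: (4)²·∫cos(4x)² dx = 16·π/2 = 8*π;  (4)²·∫sin(3x)² dx = 16·π/2 = 8*π.
  u² cross terms: 2·(4)·(4)·∫cos(4x)·sin(3x) dx = 32·(-6/7) = -192/7.
  So ∫_0^π u² dx = 8*π + 8*π − 192/7 = -192/7 + 16*π.
  (u')² squared terms: (-16)²·∫sin(4x)² dx = 256·π/2 = 128*π;  (12)²·∫cos(3x)² dx = 144·π/2 = 72*π.
  (u')² cross terms: 2·(-16)·(12)·∫sin(4x)·cos(3x) dx = -384·(8/7) = -3072/7.
  So ∫_0^π (u')² dx = 128*π + 72*π − 3072/7 = -3072/7 + 200*π.
||u||_{H^1}^2 = (-192/7 + 16*π) + (-3072/7 + 200*π) = -3264/7 + 216*π.


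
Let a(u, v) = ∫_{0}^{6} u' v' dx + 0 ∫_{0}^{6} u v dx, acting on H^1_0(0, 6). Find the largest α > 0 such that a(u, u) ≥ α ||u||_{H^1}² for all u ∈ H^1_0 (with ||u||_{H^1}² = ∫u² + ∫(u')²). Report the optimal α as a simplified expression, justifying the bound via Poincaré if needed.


α = π^2/(π^2 + 36)

Coercivity of a(·,·) on H^1_0(0, 6) means a(u, u) ≥ α ||u||_{H^1}² for every u ∈ H^1_0.
The interval has length L = 6, and Poincaré/coercivity depend only on L. Here a(u, u) = ∫(u')² + (0)·∫u².
Here c = 0, so a(u,u) = ∫(u')² alone. The condition a(u,u) ≥ α||u||_{H^1}² reads (1−α)∫(u')² ≥ (α−c)∫u². Any admissible α is ≤ 1 (rapidly oscillating u have ∫u²/∫(u')² → 0), and α = 1 would force 0 ≥ (1−c)∫u², impossible since c < 1; so 1−α > 0. By the sharp Poincaré inequality on H^1_0 of an interval of length L, ∫(u')² ≥ (π/L)²∫u² with equality for the first sine mode sin(π(x−x₀)/L) (x₀ the left endpoint), so the inequality holds for all u iff (1−α)(π/L)² ≥ α − c, i.e. α ≤ ((π/L)² + c)/((π/L)² + 1) = (1 + c(L/π)²)/(1 + (L/π)²). (Direct route, valid since c ≤ 0: Poincaré gives c∫u² ≥ c(L/π)²∫(u')², so a(u,u) ≥ (1 + c(L/π)²)∫(u')², while ||u||_{H^1}² ≤ (1 + (L/π)²)∫(u')²; dividing yields the same α.) With (π/L)² = π^2/36 and c = 0, the largest admissible constant is α = ((π/L)² + c)/((π/L)² + 1).
Simplifying, α = π^2/(π^2 + 36).
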